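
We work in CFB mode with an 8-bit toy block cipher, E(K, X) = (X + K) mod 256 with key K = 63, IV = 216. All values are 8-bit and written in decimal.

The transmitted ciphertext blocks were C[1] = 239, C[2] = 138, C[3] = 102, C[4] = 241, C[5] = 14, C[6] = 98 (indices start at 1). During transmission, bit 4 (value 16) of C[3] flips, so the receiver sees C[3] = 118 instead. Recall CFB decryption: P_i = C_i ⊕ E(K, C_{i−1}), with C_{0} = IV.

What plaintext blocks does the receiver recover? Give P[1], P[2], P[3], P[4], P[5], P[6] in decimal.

Only C[3] changed, to 118. In CFB, a change in C_i flips the same bit in P_i and garbles P_{i+1}. Decrypting the received ciphertext:
P[1]: E(K, 216) = 23; 239 ⊕ 23 = 248.
P[2]: E(K, 239) = 46; 138 ⊕ 46 = 164.
P[3]: E(K, 138) = 201; 118 ⊕ 201 = 191.
P[4]: E(K, 118) = 181; 241 ⊕ 181 = 68.
P[5]: E(K, 241) = 48; 14 ⊕ 48 = 62.
P[6]: E(K, 14) = 77; 98 ⊕ 77 = 47.
Blocks that differ from the original plaintext: P[3], P[4].

P[1] = 248, P[2] = 164, P[3] = 191, P[4] = 68, P[5] = 62, P[6] = 47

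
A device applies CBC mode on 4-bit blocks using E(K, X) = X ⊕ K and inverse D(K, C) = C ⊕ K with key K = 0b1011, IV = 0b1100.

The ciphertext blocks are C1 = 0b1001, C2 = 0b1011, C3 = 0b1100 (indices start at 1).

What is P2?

CBC decryption: P_i = D(K, C_i) ⊕ C_{i−1}, with C_{0} = IV.
P2: D(K, 0b1011) = 0b0000; 0b0000 ⊕ 0b1001 = 0b1001.

P2 = 0b1001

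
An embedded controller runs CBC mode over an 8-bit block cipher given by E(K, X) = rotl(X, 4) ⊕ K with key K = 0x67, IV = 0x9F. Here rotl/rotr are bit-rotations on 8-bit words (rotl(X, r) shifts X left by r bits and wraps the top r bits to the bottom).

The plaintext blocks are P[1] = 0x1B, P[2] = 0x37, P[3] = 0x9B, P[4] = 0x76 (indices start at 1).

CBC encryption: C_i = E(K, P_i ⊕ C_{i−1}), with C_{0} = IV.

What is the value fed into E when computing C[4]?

C[1]: P[1] ⊕ 0x9F = 0x84; E(K, 0x84) = 0x2F.
C[2]: P[2] ⊕ 0x2F = 0x18; E(K, 0x18) = 0xE6.
C[3]: P[3] ⊕ 0xE6 = 0x7D; E(K, 0x7D) = 0xB0.
C[4]: P[4] ⊕ 0xB0 = 0xC6; E(K, 0xC6) = 0x0B.
So the input to E for block [4] is 0xC6.

0xC6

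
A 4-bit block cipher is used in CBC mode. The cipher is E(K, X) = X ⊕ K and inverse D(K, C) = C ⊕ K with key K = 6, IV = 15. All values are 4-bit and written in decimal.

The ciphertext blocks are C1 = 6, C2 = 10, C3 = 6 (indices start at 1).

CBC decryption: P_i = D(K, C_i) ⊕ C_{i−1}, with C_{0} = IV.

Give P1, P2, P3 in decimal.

P1: D(K, 6) = 0; 0 ⊕ 15 = 15.
P2: D(K, 10) = 12; 12 ⊕ 6 = 10.
P3: D(K, 6) = 0; 0 ⊕ 10 = 10.

P1 = 15, P2 = 10, P3 = 10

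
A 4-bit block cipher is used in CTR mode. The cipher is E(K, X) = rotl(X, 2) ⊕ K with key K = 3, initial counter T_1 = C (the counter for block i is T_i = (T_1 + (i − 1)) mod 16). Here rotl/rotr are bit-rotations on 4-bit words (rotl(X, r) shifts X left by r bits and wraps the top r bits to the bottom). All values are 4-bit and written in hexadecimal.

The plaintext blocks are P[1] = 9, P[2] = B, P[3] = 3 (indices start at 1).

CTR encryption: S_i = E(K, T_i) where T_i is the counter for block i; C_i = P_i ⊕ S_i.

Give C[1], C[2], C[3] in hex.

C[1] = 9, C[2] = F, C[3] = B

C[1]: T = C, S = E(K, T) = 0; 9 ⊕ 0 = 9.
C[2]: T = D, S = E(K, T) = 4; B ⊕ 4 = F.
C[3]: T = E, S = E(K, T) = 8; 3 ⊕ 8 = B.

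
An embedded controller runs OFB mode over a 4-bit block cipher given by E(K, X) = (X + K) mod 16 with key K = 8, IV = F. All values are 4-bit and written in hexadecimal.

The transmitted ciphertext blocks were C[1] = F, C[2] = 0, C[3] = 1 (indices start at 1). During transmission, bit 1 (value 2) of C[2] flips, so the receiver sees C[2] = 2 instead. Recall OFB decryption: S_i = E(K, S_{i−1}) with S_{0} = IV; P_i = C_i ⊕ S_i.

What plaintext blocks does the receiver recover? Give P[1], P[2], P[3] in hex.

Only C[2] changed, to 2. In OFB, a change in C_i flips the same bit in P_i only; the keystream is unaffected. Decrypting the received ciphertext:
P[1]: S = E(K, F) = 7; F ⊕ 7 = 8.
P[2]: S = E(K, 7) = F; 2 ⊕ F = D.
P[3]: S = E(K, F) = 7; 1 ⊕ 7 = 6.
Blocks that differ from the original plaintext: P[2].

P[1] = 8, P[2] = D, P[3] = 6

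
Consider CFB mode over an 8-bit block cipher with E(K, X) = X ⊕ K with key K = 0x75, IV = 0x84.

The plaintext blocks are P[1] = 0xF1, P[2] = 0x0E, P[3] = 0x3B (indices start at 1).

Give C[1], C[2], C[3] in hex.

CFB encryption: C_i = P_i ⊕ E(K, C_{i−1}), with C_{0} = IV.
C[1]: E(K, 0x84) = 0xF1; 0xF1 ⊕ 0xF1 = 0x00.
C[2]: E(K, 0x00) = 0x75; 0x0E ⊕ 0x75 = 0x7B.
C[3]: E(K, 0x7B) = 0x0E; 0x3B ⊕ 0x0E = 0x35.

C[1] = 0x00, C[2] = 0x7B, C[3] = 0x35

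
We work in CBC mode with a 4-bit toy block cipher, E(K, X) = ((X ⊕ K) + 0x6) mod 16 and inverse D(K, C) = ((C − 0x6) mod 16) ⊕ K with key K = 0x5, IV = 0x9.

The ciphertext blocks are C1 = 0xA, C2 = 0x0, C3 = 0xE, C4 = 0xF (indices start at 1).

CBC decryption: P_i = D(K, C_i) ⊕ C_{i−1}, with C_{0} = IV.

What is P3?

P3 = 0xD

P3: D(K, 0xE) = 0xD; 0xD ⊕ 0x0 = 0xD.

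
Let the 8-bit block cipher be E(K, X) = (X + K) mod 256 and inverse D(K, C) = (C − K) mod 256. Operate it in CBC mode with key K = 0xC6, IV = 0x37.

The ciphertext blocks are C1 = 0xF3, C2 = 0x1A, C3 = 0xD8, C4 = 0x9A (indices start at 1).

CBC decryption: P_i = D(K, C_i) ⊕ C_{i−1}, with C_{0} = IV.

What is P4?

P4: D(K, 0x9A) = 0xD4; 0xD4 ⊕ 0xD8 = 0x0C.

P4 = 0x0C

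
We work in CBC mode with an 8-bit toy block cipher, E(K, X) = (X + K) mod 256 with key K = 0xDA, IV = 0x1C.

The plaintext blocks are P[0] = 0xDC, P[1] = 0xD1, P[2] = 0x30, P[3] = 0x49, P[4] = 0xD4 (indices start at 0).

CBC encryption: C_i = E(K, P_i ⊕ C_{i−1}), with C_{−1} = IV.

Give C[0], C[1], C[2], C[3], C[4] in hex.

C[0]: P[0] ⊕ 0x1C = 0xC0; E(K, 0xC0) = 0x9A.
C[1]: P[1] ⊕ 0x9A = 0x4B; E(K, 0x4B) = 0x25.
C[2]: P[2] ⊕ 0x25 = 0x15; E(K, 0x15) = 0xEF.
C[3]: P[3] ⊕ 0xEF = 0xA6; E(K, 0xA6) = 0x80.
C[4]: P[4] ⊕ 0x80 = 0x54; E(K, 0x54) = 0x2E.

C[0] = 0x9A, C[1] = 0x25, C[2] = 0xEF, C[3] = 0x80, C[4] = 0x2E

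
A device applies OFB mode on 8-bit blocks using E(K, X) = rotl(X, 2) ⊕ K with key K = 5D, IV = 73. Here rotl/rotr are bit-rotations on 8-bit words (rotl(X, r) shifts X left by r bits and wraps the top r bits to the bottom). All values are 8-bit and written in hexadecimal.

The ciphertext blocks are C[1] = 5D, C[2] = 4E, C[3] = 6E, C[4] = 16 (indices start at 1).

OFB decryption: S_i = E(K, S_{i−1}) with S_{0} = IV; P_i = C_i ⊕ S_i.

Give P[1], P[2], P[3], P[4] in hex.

P[1]: S = E(K, 73) = 90; 5D ⊕ 90 = CD.
P[2]: S = E(K, 90) = 1F; 4E ⊕ 1F = 51.
P[3]: S = E(K, 1F) = 21; 6E ⊕ 21 = 4F.
P[4]: S = E(K, 21) = D9; 16 ⊕ D9 = CF.

P[1] = CD, P[2] = 51, P[3] = 4F, P[4] = CF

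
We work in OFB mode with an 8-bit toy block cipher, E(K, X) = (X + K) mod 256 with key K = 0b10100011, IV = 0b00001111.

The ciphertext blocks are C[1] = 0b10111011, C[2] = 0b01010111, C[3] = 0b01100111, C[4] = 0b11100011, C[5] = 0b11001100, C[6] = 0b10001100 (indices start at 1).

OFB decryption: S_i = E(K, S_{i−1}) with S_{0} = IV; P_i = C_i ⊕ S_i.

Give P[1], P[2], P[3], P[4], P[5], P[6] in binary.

P[1]: S = E(K, 0b00001111) = 0b10110010; 0b10111011 ⊕ 0b10110010 = 0b00001001.
P[2]: S = E(K, 0b10110010) = 0b01010101; 0b01010111 ⊕ 0b01010101 = 0b00000010.
P[3]: S = E(K, 0b01010101) = 0b11111000; 0b01100111 ⊕ 0b11111000 = 0b10011111.
P[4]: S = E(K, 0b11111000) = 0b10011011; 0b11100011 ⊕ 0b10011011 = 0b01111000.
P[5]: S = E(K, 0b10011011) = 0b00111110; 0b11001100 ⊕ 0b00111110 = 0b11110010.
P[6]: S = E(K, 0b00111110) = 0b11100001; 0b10001100 ⊕ 0b11100001 = 0b01101101.

P[1] = 0b00001001, P[2] = 0b00000010, P[3] = 0b10011111, P[4] = 0b01111000, P[5] = 0b11110010, P[6] = 0b01101101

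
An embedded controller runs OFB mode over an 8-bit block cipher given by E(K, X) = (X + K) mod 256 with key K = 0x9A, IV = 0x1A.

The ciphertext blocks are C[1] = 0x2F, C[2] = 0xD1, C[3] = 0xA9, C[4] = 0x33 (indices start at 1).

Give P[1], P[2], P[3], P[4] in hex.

OFB decryption: S_i = E(K, S_{i−1}) with S_{0} = IV; P_i = C_i ⊕ S_i.
P[1]: S = E(K, 0x1A) = 0xB4; 0x2F ⊕ 0xB4 = 0x9B.
P[2]: S = E(K, 0xB4) = 0x4E; 0xD1 ⊕ 0x4E = 0x9F.
P[3]: S = E(K, 0x4E) = 0xE8; 0xA9 ⊕ 0xE8 = 0x41.
P[4]: S = E(K, 0xE8) = 0x82; 0x33 ⊕ 0x82 = 0xB1.

P[1] = 0x9B, P[2] = 0x9F, P[3] = 0x41, P[4] = 0xB1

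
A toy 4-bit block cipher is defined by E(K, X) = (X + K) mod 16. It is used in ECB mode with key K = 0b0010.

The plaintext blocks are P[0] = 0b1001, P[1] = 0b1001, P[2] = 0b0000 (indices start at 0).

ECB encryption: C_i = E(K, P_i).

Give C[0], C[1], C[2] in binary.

C[0] = 0b1011, C[1] = 0b1011, C[2] = 0b0010

C[0]: E(K, 0b1001) = 0b1011.
C[1]: E(K, 0b1001) = 0b1011.
C[2]: E(K, 0b0000) = 0b0010.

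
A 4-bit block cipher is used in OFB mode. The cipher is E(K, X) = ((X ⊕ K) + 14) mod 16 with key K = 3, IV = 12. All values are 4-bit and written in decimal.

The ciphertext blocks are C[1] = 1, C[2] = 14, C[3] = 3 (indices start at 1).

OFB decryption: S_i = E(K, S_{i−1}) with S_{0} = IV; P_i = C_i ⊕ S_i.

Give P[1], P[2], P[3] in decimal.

P[1]: S = E(K, 12) = 13; 1 ⊕ 13 = 12.
P[2]: S = E(K, 13) = 12; 14 ⊕ 12 = 2.
P[3]: S = E(K, 12) = 13; 3 ⊕ 13 = 14.

P[1] = 12, P[2] = 2, P[3] = 14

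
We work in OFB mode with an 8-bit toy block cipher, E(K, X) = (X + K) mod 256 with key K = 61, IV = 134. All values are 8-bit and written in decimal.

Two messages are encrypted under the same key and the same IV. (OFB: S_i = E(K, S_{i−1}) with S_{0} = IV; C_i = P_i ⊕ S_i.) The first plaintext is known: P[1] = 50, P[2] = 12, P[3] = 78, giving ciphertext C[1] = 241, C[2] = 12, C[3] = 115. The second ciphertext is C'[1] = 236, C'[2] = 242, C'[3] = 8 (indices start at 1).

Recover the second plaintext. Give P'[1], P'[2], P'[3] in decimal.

P'[1] = 47, P'[2] = 242, P'[3] = 53

In OFB with a reused IV, both messages share the same keystream S_i, so C_i ⊕ C'_i = P_i ⊕ P'_i and thus P'_i = P_i ⊕ C_i ⊕ C'_i.
P'[1]: 50 ⊕ 241 ⊕ 236 = 47.
P'[2]: 12 ⊕ 12 ⊕ 242 = 242.
P'[3]: 78 ⊕ 115 ⊕ 8 = 53.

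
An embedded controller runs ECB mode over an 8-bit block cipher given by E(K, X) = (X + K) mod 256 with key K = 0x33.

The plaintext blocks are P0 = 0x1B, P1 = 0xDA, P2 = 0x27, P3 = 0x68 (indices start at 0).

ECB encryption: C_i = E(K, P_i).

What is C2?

C2 = 0x5A

C2: E(K, 0x27) = 0x5A.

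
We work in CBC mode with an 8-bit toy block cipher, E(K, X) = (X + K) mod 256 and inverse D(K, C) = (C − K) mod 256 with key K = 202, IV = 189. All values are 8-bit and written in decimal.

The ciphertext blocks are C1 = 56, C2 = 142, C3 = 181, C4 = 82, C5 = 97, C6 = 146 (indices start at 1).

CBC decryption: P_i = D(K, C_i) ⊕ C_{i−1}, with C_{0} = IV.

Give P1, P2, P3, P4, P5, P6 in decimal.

P1 = 211, P2 = 252, P3 = 101, P4 = 61, P5 = 197, P6 = 169

P1: D(K, 56) = 110; 110 ⊕ 189 = 211.
P2: D(K, 142) = 196; 196 ⊕ 56 = 252.
P3: D(K, 181) = 235; 235 ⊕ 142 = 101.
P4: D(K, 82) = 136; 136 ⊕ 181 = 61.
P5: D(K, 97) = 151; 151 ⊕ 82 = 197.
P6: D(K, 146) = 200; 200 ⊕ 97 = 169.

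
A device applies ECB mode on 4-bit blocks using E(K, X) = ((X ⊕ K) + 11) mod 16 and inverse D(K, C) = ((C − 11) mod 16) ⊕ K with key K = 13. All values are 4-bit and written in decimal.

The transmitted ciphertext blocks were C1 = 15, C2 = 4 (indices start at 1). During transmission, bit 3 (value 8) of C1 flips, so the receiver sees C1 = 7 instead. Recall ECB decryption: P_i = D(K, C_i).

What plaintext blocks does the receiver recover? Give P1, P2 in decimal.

Only C1 changed, to 7. In ECB, a change in C_i affects only P_i. Decrypting the received ciphertext:
P1: D(K, 7) = 1.
P2: D(K, 4) = 4.
Blocks that differ from the original plaintext: P1.

P1 = 1, P2 = 4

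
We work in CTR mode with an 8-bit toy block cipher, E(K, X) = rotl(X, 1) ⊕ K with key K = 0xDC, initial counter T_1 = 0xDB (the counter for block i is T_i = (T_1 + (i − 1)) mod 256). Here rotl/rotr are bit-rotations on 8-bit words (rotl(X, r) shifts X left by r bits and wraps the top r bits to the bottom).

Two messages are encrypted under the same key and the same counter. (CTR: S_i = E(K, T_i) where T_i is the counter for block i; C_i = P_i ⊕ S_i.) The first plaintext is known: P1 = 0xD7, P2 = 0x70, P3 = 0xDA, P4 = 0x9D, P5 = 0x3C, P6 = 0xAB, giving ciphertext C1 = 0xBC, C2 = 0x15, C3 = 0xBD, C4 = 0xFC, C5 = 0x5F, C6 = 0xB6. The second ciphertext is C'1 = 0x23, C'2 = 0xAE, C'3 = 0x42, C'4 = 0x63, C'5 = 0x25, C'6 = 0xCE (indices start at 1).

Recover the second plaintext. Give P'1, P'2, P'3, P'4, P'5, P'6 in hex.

In CTR with a reused counter, both messages share the same keystream S_i, so C_i ⊕ C'_i = P_i ⊕ P'_i and thus P'_i = P_i ⊕ C_i ⊕ C'_i.
P'1: 0xD7 ⊕ 0xBC ⊕ 0x23 = 0x48.
P'2: 0x70 ⊕ 0x15 ⊕ 0xAE = 0xCB.
P'3: 0xDA ⊕ 0xBD ⊕ 0x42 = 0x25.
P'4: 0x9D ⊕ 0xFC ⊕ 0x63 = 0x02.
P'5: 0x3C ⊕ 0x5F ⊕ 0x25 = 0x46.
P'6: 0xAB ⊕ 0xB6 ⊕ 0xCE = 0xD3.

P'1 = 0x48, P'2 = 0xCB, P'3 = 0x25, P'4 = 0x02, P'5 = 0x46, P'6 = 0xD3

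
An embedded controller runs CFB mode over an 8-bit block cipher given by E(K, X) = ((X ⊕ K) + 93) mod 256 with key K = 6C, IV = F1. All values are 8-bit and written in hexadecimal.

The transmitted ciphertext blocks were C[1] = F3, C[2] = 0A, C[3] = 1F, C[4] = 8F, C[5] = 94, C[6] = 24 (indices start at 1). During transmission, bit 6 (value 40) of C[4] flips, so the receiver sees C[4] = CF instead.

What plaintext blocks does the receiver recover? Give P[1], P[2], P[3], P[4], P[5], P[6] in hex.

P[1] = C3, P[2] = 38, P[3] = E6, P[4] = C9, P[5] = A2, P[6] = AF

CFB decryption: P_i = C_i ⊕ E(K, C_{i−1}), with C_{0} = IV.
Only C[4] changed, to CF. In CFB, a change in C_i flips the same bit in P_i and garbles P_{i+1}. Decrypting the received ciphertext:
P[1]: E(K, F1) = 30; F3 ⊕ 30 = C3.
P[2]: E(K, F3) = 32; 0A ⊕ 32 = 38.
P[3]: E(K, 0A) = F9; 1F ⊕ F9 = E6.
P[4]: E(K, 1F) = 06; CF ⊕ 06 = C9.
P[5]: E(K, CF) = 36; 94 ⊕ 36 = A2.
P[6]: E(K, 94) = 8B; 24 ⊕ 8B = AF.
Blocks that differ from the original plaintext: P[4], P[5].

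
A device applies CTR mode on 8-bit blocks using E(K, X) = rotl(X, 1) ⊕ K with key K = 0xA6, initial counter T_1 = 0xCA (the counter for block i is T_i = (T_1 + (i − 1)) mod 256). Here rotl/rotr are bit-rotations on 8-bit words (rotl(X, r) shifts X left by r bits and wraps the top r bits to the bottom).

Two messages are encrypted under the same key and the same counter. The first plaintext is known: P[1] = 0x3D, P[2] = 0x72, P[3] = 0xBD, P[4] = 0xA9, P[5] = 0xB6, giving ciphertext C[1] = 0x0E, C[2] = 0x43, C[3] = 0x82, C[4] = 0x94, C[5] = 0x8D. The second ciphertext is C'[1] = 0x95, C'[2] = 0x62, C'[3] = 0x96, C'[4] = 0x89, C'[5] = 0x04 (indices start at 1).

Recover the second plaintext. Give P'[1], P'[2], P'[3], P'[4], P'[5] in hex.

In CTR with a reused counter, both messages share the same keystream S_i, so C_i ⊕ C'_i = P_i ⊕ P'_i and thus P'_i = P_i ⊕ C_i ⊕ C'_i.
P'[1]: 0x3D ⊕ 0x0E ⊕ 0x95 = 0xA6.
P'[2]: 0x72 ⊕ 0x43 ⊕ 0x62 = 0x53.
P'[3]: 0xBD ⊕ 0x82 ⊕ 0x96 = 0xA9.
P'[4]: 0xA9 ⊕ 0x94 ⊕ 0x89 = 0xB4.
P'[5]: 0xB6 ⊕ 0x8D ⊕ 0x04 = 0x3F.

P'[1] = 0xA6, P'[2] = 0x53, P'[3] = 0xA9, P'[4] = 0xB4, P'[5] = 0x3F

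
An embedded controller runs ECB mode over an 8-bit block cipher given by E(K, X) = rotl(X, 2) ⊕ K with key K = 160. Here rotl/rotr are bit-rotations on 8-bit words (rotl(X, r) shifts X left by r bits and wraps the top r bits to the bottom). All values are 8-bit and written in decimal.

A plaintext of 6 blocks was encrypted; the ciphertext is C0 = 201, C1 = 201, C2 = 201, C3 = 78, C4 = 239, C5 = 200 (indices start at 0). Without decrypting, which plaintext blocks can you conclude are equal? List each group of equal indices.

ECB encrypts each block independently with the same key, so equal ciphertext blocks imply equal plaintext blocks.
C0 = C1 = C2 = 201, so P0 = P1 = P2.

P0 = P1 = P2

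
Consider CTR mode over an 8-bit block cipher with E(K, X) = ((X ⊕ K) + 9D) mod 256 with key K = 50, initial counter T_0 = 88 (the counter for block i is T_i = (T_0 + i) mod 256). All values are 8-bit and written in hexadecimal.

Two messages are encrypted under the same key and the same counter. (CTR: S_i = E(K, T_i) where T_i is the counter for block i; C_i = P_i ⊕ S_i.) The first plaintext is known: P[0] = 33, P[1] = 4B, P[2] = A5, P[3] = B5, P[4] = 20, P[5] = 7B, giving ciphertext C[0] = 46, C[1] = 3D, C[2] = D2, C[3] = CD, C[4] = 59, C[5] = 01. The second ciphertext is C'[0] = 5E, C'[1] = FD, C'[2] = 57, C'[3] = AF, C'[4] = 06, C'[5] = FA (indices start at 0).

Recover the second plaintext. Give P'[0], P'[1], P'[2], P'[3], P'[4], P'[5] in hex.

In CTR with a reused counter, both messages share the same keystream S_i, so C_i ⊕ C'_i = P_i ⊕ P'_i and thus P'_i = P_i ⊕ C_i ⊕ C'_i.
P'[0]: 33 ⊕ 46 ⊕ 5E = 2B.
P'[1]: 4B ⊕ 3D ⊕ FD = 8B.
P'[2]: A5 ⊕ D2 ⊕ 57 = 20.
P'[3]: B5 ⊕ CD ⊕ AF = D7.
P'[4]: 20 ⊕ 59 ⊕ 06 = 7F.
P'[5]: 7B ⊕ 01 ⊕ FA = 80.

P'[0] = 2B, P'[1] = 8B, P'[2] = 20, P'[3] = D7, P'[4] = 7F, P'[5] = 80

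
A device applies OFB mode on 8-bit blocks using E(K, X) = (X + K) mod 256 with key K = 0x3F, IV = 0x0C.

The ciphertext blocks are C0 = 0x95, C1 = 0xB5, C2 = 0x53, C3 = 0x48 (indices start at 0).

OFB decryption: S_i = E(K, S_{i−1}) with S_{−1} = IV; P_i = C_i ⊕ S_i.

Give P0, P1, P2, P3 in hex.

P0 = 0xDE, P1 = 0x3F, P2 = 0x9A, P3 = 0x40

P0: S = E(K, 0x0C) = 0x4B; 0x95 ⊕ 0x4B = 0xDE.
P1: S = E(K, 0x4B) = 0x8A; 0xB5 ⊕ 0x8A = 0x3F.
P2: S = E(K, 0x8A) = 0xC9; 0x53 ⊕ 0xC9 = 0x9A.
P3: S = E(K, 0xC9) = 0x08; 0x48 ⊕ 0x08 = 0x40.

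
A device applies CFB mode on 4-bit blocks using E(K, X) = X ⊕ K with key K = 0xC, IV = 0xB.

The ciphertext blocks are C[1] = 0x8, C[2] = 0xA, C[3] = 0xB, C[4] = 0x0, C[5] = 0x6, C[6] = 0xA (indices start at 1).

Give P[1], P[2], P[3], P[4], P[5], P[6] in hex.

CFB decryption: P_i = C_i ⊕ E(K, C_{i−1}), with C_{0} = IV.
P[1]: E(K, 0xB) = 0x7; 0x8 ⊕ 0x7 = 0xF.
P[2]: E(K, 0x8) = 0x4; 0xA ⊕ 0x4 = 0xE.
P[3]: E(K, 0xA) = 0x6; 0xB ⊕ 0x6 = 0xD.
P[4]: E(K, 0xB) = 0x7; 0x0 ⊕ 0x7 = 0x7.
P[5]: E(K, 0x0) = 0xC; 0x6 ⊕ 0xC = 0xA.
P[6]: E(K, 0x6) = 0xA; 0xA ⊕ 0xA = 0x0.

P[1] = 0xF, P[2] = 0xE, P[3] = 0xD, P[4] = 0x7, P[5] = 0xA, P[6] = 0x0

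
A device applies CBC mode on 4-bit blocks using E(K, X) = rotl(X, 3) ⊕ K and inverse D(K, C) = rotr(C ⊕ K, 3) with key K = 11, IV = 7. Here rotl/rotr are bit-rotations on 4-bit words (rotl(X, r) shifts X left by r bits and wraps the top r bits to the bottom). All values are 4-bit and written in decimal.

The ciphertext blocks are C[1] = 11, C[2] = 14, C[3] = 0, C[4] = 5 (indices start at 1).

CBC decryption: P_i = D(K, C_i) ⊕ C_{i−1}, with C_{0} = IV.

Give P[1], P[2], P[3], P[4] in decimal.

P[1] = 7, P[2] = 1, P[3] = 9, P[4] = 13

P[1]: D(K, 11) = 0; 0 ⊕ 7 = 7.
P[2]: D(K, 14) = 10; 10 ⊕ 11 = 1.
P[3]: D(K, 0) = 7; 7 ⊕ 14 = 9.
P[4]: D(K, 5) = 13; 13 ⊕ 0 = 13.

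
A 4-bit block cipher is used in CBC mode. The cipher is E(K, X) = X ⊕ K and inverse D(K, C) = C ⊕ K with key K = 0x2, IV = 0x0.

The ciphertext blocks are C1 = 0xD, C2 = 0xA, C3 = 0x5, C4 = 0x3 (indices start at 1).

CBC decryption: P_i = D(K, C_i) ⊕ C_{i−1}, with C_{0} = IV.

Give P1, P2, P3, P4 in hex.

P1 = 0xF, P2 = 0x5, P3 = 0xD, P4 = 0x4

P1: D(K, 0xD) = 0xF; 0xF ⊕ 0x0 = 0xF.
P2: D(K, 0xA) = 0x8; 0x8 ⊕ 0xD = 0x5.
P3: D(K, 0x5) = 0x7; 0x7 ⊕ 0xA = 0xD.
P4: D(K, 0x3) = 0x1; 0x1 ⊕ 0x5 = 0x4.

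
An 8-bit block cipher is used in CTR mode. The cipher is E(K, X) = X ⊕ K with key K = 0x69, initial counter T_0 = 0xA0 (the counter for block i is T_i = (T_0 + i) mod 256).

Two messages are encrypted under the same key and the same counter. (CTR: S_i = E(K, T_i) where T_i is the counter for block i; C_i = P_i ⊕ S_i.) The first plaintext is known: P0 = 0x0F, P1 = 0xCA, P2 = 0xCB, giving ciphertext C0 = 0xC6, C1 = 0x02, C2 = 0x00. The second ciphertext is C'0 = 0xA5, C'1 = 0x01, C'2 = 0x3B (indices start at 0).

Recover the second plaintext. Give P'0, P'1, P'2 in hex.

P'0 = 0x6C, P'1 = 0xC9, P'2 = 0xF0

In CTR with a reused counter, both messages share the same keystream S_i, so C_i ⊕ C'_i = P_i ⊕ P'_i and thus P'_i = P_i ⊕ C_i ⊕ C'_i.
P'0: 0x0F ⊕ 0xC6 ⊕ 0xA5 = 0x6C.
P'1: 0xCA ⊕ 0x02 ⊕ 0x01 = 0xC9.
P'2: 0xCB ⊕ 0x00 ⊕ 0x3B = 0xF0.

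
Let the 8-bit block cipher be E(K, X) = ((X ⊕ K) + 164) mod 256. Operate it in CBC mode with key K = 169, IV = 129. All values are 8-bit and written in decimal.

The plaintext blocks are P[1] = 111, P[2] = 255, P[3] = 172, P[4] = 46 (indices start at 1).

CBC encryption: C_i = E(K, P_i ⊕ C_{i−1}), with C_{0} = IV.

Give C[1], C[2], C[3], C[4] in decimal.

C[1]: P[1] ⊕ 129 = 238; E(K, 238) = 235.
C[2]: P[2] ⊕ 235 = 20; E(K, 20) = 97.
C[3]: P[3] ⊕ 97 = 205; E(K, 205) = 8.
C[4]: P[4] ⊕ 8 = 38; E(K, 38) = 51.

C[1] = 235, C[2] = 97, C[3] = 8, C[4] = 51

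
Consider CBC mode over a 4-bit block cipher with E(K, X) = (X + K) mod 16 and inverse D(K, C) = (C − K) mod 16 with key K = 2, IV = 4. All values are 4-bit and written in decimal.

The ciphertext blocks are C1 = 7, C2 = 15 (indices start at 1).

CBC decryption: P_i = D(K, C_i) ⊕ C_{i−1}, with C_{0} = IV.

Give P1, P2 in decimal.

P1 = 1, P2 = 10

P1: D(K, 7) = 5; 5 ⊕ 4 = 1.
P2: D(K, 15) = 13; 13 ⊕ 7 = 10.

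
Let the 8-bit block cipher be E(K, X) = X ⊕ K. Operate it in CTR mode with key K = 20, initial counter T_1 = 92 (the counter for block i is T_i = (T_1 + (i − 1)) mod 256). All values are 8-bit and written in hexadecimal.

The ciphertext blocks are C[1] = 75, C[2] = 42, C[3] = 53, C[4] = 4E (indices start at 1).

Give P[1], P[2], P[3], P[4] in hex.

CTR decryption: S_i = E(K, T_i) where T_i is the counter for block i; P_i = C_i ⊕ S_i.
P[1]: T = 92, S = E(K, T) = B2; 75 ⊕ B2 = C7.
P[2]: T = 93, S = E(K, T) = B3; 42 ⊕ B3 = F1.
P[3]: T = 94, S = E(K, T) = B4; 53 ⊕ B4 = E7.
P[4]: T = 95, S = E(K, T) = B5; 4E ⊕ B5 = FB.

P[1] = C7, P[2] = F1, P[3] = E7, P[4] = FB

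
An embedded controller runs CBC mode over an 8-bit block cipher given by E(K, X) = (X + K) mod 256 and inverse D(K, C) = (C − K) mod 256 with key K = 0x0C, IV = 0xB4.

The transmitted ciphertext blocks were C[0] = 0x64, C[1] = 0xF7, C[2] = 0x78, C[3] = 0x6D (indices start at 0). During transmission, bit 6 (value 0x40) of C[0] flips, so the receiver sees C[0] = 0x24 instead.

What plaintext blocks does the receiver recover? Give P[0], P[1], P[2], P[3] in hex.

P[0] = 0xAC, P[1] = 0xCF, P[2] = 0x9B, P[3] = 0x19

CBC decryption: P_i = D(K, C_i) ⊕ C_{i−1}, with C_{−1} = IV.
Only C[0] changed, to 0x24. In CBC, a change in C_i garbles P_i and flips the same bit in P_{i+1}. Decrypting the received ciphertext:
P[0]: D(K, 0x24) = 0x18; 0x18 ⊕ 0xB4 = 0xAC.
P[1]: D(K, 0xF7) = 0xEB; 0xEB ⊕ 0x24 = 0xCF.
P[2]: D(K, 0x78) = 0x6C; 0x6C ⊕ 0xF7 = 0x9B.
P[3]: D(K, 0x6D) = 0x61; 0x61 ⊕ 0x78 = 0x19.
Blocks that differ from the original plaintext: P[0], P[1].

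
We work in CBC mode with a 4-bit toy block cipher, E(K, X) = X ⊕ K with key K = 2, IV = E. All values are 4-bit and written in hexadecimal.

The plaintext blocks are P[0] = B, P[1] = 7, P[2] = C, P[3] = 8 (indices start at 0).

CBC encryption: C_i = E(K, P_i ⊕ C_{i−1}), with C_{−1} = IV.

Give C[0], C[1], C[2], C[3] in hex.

C[0] = 7, C[1] = 2, C[2] = C, C[3] = 6

C[0]: P[0] ⊕ E = 5; E(K, 5) = 7.
C[1]: P[1] ⊕ 7 = 0; E(K, 0) = 2.
C[2]: P[2] ⊕ 2 = E; E(K, E) = C.
C[3]: P[3] ⊕ C = 4; E(K, 4) = 6.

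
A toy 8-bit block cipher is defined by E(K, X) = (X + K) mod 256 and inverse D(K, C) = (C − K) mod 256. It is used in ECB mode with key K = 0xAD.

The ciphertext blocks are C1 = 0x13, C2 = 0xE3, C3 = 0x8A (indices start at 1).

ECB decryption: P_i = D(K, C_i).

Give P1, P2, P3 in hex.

P1: D(K, 0x13) = 0x66.
P2: D(K, 0xE3) = 0x36.
P3: D(K, 0x8A) = 0xDD.

P1 = 0x66, P2 = 0x36, P3 = 0xDD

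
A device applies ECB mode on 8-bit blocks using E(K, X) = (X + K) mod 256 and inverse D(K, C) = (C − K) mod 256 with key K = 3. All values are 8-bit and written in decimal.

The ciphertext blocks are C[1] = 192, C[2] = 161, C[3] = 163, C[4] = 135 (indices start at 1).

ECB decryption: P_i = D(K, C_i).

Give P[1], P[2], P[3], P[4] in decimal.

P[1] = 189, P[2] = 158, P[3] = 160, P[4] = 132

P[1]: D(K, 192) = 189.
P[2]: D(K, 161) = 158.
P[3]: D(K, 163) = 160.
P[4]: D(K, 135) = 132.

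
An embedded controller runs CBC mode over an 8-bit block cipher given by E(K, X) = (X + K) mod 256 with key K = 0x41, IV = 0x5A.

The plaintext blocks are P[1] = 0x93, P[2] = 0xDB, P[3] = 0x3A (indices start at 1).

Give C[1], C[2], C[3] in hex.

CBC encryption: C_i = E(K, P_i ⊕ C_{i−1}), with C_{0} = IV.
C[1]: P[1] ⊕ 0x5A = 0xC9; E(K, 0xC9) = 0x0A.
C[2]: P[2] ⊕ 0x0A = 0xD1; E(K, 0xD1) = 0x12.
C[3]: P[3] ⊕ 0x12 = 0x28; E(K, 0x28) = 0x69.

C[1] = 0x0A, C[2] = 0x12, C[3] = 0x69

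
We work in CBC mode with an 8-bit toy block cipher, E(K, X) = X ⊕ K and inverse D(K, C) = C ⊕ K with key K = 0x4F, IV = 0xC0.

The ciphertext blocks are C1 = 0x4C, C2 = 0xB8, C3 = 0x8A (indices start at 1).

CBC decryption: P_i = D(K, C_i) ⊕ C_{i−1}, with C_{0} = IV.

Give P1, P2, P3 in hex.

P1: D(K, 0x4C) = 0x03; 0x03 ⊕ 0xC0 = 0xC3.
P2: D(K, 0xB8) = 0xF7; 0xF7 ⊕ 0x4C = 0xBB.
P3: D(K, 0x8A) = 0xC5; 0xC5 ⊕ 0xB8 = 0x7D.

P1 = 0xC3, P2 = 0xBB, P3 = 0x7D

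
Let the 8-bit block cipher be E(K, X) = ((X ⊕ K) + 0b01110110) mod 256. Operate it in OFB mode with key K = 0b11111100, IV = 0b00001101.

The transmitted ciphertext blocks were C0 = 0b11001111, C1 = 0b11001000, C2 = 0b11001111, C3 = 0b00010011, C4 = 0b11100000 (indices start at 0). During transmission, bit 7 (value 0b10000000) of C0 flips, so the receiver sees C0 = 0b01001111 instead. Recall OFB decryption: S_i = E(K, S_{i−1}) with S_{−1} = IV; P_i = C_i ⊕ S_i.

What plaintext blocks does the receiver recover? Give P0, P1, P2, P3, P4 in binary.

Only C0 changed, to 0b01001111. In OFB, a change in C_i flips the same bit in P_i only; the keystream is unaffected. Decrypting the received ciphertext:
P0: S = E(K, 0b00001101) = 0b01100111; 0b01001111 ⊕ 0b01100111 = 0b00101000.
P1: S = E(K, 0b01100111) = 0b00010001; 0b11001000 ⊕ 0b00010001 = 0b11011001.
P2: S = E(K, 0b00010001) = 0b01100011; 0b11001111 ⊕ 0b01100011 = 0b10101100.
P3: S = E(K, 0b01100011) = 0b00010101; 0b00010011 ⊕ 0b00010101 = 0b00000110.
P4: S = E(K, 0b00010101) = 0b01011111; 0b11100000 ⊕ 0b01011111 = 0b10111111.
Blocks that differ from the original plaintext: P0.

P0 = 0b00101000, P1 = 0b11011001, P2 = 0b10101100, P3 = 0b00000110, P4 = 0b10111111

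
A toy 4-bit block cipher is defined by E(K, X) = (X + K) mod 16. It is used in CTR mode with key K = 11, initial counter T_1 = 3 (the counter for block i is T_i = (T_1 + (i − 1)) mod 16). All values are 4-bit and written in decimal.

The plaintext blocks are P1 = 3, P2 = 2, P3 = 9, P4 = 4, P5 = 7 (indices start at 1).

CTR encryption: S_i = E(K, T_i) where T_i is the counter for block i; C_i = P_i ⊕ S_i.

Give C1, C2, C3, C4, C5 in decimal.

C1: T = 3, S = E(K, T) = 14; 3 ⊕ 14 = 13.
C2: T = 4, S = E(K, T) = 15; 2 ⊕ 15 = 13.
C3: T = 5, S = E(K, T) = 0; 9 ⊕ 0 = 9.
C4: T = 6, S = E(K, T) = 1; 4 ⊕ 1 = 5.
C5: T = 7, S = E(K, T) = 2; 7 ⊕ 2 = 5.

C1 = 13, C2 = 13, C3 = 9, C4 = 5, C5 = 5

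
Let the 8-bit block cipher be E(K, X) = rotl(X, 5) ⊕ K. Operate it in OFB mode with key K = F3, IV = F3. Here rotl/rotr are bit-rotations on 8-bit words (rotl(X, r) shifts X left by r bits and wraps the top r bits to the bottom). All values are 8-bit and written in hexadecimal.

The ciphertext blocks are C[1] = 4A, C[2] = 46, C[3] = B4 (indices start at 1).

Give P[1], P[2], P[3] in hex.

P[1] = C7, P[2] = 04, P[3] = 0F

OFB decryption: S_i = E(K, S_{i−1}) with S_{0} = IV; P_i = C_i ⊕ S_i.
P[1]: S = E(K, F3) = 8D; 4A ⊕ 8D = C7.
P[2]: S = E(K, 8D) = 42; 46 ⊕ 42 = 04.
P[3]: S = E(K, 42) = BB; B4 ⊕ BB = 0F.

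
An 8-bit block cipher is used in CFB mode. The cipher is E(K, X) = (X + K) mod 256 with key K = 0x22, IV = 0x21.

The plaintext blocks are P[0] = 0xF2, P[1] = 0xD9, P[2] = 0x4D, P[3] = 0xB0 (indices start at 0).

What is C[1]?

CFB encryption: C_i = P_i ⊕ E(K, C_{i−1}), with C_{−1} = IV.
C[0]: E(K, 0x21) = 0x43; 0xF2 ⊕ 0x43 = 0xB1.
C[1]: E(K, 0xB1) = 0xD3; 0xD9 ⊕ 0xD3 = 0x0A.

C[1] = 0x0A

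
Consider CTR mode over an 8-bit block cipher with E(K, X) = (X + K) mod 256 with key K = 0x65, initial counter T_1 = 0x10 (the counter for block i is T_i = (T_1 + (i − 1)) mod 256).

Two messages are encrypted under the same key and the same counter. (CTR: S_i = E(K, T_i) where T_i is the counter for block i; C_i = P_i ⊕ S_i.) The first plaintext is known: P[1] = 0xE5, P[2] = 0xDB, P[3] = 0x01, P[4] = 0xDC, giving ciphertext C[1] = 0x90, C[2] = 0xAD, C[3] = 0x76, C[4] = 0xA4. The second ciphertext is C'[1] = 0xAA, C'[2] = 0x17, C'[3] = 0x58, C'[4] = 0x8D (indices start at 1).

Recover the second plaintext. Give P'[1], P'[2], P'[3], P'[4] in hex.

In CTR with a reused counter, both messages share the same keystream S_i, so C_i ⊕ C'_i = P_i ⊕ P'_i and thus P'_i = P_i ⊕ C_i ⊕ C'_i.
P'[1]: 0xE5 ⊕ 0x90 ⊕ 0xAA = 0xDF.
P'[2]: 0xDB ⊕ 0xAD ⊕ 0x17 = 0x61.
P'[3]: 0x01 ⊕ 0x76 ⊕ 0x58 = 0x2F.
P'[4]: 0xDC ⊕ 0xA4 ⊕ 0x8D = 0xF5.

P'[1] = 0xDF, P'[2] = 0x61, P'[3] = 0x2F, P'[4] = 0xF5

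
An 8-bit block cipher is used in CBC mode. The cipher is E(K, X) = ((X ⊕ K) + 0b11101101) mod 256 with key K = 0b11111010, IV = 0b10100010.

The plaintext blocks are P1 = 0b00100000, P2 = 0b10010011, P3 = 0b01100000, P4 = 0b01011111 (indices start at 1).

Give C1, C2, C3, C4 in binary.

C1 = 0b01100101, C2 = 0b11111001, C3 = 0b01010000, C4 = 0b11100010

CBC encryption: C_i = E(K, P_i ⊕ C_{i−1}), with C_{0} = IV.
C1: P1 ⊕ 0b10100010 = 0b10000010; E(K, 0b10000010) = 0b01100101.
C2: P2 ⊕ 0b01100101 = 0b11110110; E(K, 0b11110110) = 0b11111001.
C3: P3 ⊕ 0b11111001 = 0b10011001; E(K, 0b10011001) = 0b01010000.
C4: P4 ⊕ 0b01010000 = 0b00001111; E(K, 0b00001111) = 0b11100010.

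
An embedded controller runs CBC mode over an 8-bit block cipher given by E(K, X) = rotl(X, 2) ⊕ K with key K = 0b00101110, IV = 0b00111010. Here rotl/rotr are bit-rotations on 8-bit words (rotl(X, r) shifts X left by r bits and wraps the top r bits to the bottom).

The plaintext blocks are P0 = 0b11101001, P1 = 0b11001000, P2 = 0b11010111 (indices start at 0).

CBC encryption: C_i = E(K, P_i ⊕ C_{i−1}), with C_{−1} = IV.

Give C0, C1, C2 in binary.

C0: P0 ⊕ 0b00111010 = 0b11010011; E(K, 0b11010011) = 0b01100001.
C1: P1 ⊕ 0b01100001 = 0b10101001; E(K, 0b10101001) = 0b10001000.
C2: P2 ⊕ 0b10001000 = 0b01011111; E(K, 0b01011111) = 0b01010011.

C0 = 0b01100001, C1 = 0b10001000, C2 = 0b01010011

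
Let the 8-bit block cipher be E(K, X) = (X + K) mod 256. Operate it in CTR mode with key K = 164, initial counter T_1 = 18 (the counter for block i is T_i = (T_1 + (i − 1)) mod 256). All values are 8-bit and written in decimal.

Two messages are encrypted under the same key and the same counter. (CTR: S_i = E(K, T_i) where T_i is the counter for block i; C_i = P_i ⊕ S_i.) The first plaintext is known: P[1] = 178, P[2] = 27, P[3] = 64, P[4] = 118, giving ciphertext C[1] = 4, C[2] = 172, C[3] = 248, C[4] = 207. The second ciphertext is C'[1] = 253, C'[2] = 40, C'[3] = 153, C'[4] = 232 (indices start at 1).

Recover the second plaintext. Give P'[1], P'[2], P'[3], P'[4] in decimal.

In CTR with a reused counter, both messages share the same keystream S_i, so C_i ⊕ C'_i = P_i ⊕ P'_i and thus P'_i = P_i ⊕ C_i ⊕ C'_i.
P'[1]: 178 ⊕ 4 ⊕ 253 = 75.
P'[2]: 27 ⊕ 172 ⊕ 40 = 159.
P'[3]: 64 ⊕ 248 ⊕ 153 = 33.
P'[4]: 118 ⊕ 207 ⊕ 232 = 81.

P'[1] = 75, P'[2] = 159, P'[3] = 33, P'[4] = 81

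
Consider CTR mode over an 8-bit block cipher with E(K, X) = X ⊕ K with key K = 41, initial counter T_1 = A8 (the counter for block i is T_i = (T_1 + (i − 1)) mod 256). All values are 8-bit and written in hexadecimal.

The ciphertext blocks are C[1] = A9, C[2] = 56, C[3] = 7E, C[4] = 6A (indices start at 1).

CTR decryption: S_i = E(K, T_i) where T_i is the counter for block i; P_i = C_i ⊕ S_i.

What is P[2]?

P[2] = BE

P[2]: T = A9, S = E(K, T) = E8; 56 ⊕ E8 = BE.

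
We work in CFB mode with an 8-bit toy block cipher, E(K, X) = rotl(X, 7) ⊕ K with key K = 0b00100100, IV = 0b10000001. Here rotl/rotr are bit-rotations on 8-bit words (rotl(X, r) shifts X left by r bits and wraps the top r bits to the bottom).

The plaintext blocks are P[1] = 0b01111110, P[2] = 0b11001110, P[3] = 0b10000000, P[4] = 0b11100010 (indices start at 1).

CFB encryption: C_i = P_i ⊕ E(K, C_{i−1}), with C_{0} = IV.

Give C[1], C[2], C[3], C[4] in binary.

C[1] = 0b10011010, C[2] = 0b10100111, C[3] = 0b01110111, C[4] = 0b01111101

C[1]: E(K, 0b10000001) = 0b11100100; 0b01111110 ⊕ 0b11100100 = 0b10011010.
C[2]: E(K, 0b10011010) = 0b01101001; 0b11001110 ⊕ 0b01101001 = 0b10100111.
C[3]: E(K, 0b10100111) = 0b11110111; 0b10000000 ⊕ 0b11110111 = 0b01110111.
C[4]: E(K, 0b01110111) = 0b10011111; 0b11100010 ⊕ 0b10011111 = 0b01111101.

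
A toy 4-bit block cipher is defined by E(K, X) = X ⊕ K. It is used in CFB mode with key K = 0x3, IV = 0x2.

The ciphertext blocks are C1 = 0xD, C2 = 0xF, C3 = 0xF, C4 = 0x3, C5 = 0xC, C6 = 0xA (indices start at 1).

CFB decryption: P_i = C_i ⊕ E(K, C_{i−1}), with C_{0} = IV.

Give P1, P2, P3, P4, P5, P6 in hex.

P1 = 0xC, P2 = 0x1, P3 = 0x3, P4 = 0xF, P5 = 0xC, P6 = 0x5

P1: E(K, 0x2) = 0x1; 0xD ⊕ 0x1 = 0xC.
P2: E(K, 0xD) = 0xE; 0xF ⊕ 0xE = 0x1.
P3: E(K, 0xF) = 0xC; 0xF ⊕ 0xC = 0x3.
P4: E(K, 0xF) = 0xC; 0x3 ⊕ 0xC = 0xF.
P5: E(K, 0x3) = 0x0; 0xC ⊕ 0x0 = 0xC.
P6: E(K, 0xC) = 0xF; 0xA ⊕ 0xF = 0x5.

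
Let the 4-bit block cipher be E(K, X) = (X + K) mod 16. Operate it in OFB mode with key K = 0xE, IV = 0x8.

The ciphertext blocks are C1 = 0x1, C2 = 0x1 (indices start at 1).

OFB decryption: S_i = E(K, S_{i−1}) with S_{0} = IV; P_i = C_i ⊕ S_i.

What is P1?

P1 = 0x7

P1: S = E(K, 0x8) = 0x6; 0x1 ⊕ 0x6 = 0x7.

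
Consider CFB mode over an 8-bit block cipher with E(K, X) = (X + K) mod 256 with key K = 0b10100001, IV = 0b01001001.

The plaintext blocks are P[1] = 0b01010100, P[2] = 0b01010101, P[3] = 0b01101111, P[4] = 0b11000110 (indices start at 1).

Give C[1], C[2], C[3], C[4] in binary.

CFB encryption: C_i = P_i ⊕ E(K, C_{i−1}), with C_{0} = IV.
C[1]: E(K, 0b01001001) = 0b11101010; 0b01010100 ⊕ 0b11101010 = 0b10111110.
C[2]: E(K, 0b10111110) = 0b01011111; 0b01010101 ⊕ 0b01011111 = 0b00001010.
C[3]: E(K, 0b00001010) = 0b10101011; 0b01101111 ⊕ 0b10101011 = 0b11000100.
C[4]: E(K, 0b11000100) = 0b01100101; 0b11000110 ⊕ 0b01100101 = 0b10100011.

C[1] = 0b10111110, C[2] = 0b00001010, C[3] = 0b11000100, C[4] = 0b10100011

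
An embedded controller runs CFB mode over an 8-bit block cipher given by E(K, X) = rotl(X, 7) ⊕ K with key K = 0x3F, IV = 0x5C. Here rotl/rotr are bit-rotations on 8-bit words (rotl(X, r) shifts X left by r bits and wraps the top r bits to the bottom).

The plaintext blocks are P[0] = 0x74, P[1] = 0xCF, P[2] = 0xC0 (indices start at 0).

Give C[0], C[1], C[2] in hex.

CFB encryption: C_i = P_i ⊕ E(K, C_{i−1}), with C_{−1} = IV.
C[0]: E(K, 0x5C) = 0x11; 0x74 ⊕ 0x11 = 0x65.
C[1]: E(K, 0x65) = 0x8D; 0xCF ⊕ 0x8D = 0x42.
C[2]: E(K, 0x42) = 0x1E; 0xC0 ⊕ 0x1E = 0xDE.

C[0] = 0x65, C[1] = 0x42, C[2] = 0xDE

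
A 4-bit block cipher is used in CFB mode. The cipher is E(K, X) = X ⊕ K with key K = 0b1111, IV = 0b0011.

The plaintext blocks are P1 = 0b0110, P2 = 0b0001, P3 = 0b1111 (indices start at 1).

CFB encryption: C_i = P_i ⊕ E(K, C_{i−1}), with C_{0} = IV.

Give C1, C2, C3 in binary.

C1: E(K, 0b0011) = 0b1100; 0b0110 ⊕ 0b1100 = 0b1010.
C2: E(K, 0b1010) = 0b0101; 0b0001 ⊕ 0b0101 = 0b0100.
C3: E(K, 0b0100) = 0b1011; 0b1111 ⊕ 0b1011 = 0b0100.

C1 = 0b1010, C2 = 0b0100, C3 = 0b0100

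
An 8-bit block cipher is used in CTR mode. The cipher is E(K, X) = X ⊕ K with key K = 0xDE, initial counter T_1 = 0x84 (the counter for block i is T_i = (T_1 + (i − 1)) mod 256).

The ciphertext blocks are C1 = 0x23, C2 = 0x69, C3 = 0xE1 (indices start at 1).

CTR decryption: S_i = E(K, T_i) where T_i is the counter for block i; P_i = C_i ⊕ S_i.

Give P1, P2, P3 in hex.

P1: T = 0x84, S = E(K, T) = 0x5A; 0x23 ⊕ 0x5A = 0x79.
P2: T = 0x85, S = E(K, T) = 0x5B; 0x69 ⊕ 0x5B = 0x32.
P3: T = 0x86, S = E(K, T) = 0x58; 0xE1 ⊕ 0x58 = 0xB9.

P1 = 0x79, P2 = 0x32, P3 = 0xB9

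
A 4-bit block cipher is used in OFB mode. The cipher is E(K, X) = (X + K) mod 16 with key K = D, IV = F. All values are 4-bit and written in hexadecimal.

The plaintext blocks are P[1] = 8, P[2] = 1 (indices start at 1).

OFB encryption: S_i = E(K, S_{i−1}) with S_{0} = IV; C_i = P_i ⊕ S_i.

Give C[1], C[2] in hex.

C[1]: S = E(K, F) = C; 8 ⊕ C = 4.
C[2]: S = E(K, C) = 9; 1 ⊕ 9 = 8.

C[1] = 4, C[2] = 8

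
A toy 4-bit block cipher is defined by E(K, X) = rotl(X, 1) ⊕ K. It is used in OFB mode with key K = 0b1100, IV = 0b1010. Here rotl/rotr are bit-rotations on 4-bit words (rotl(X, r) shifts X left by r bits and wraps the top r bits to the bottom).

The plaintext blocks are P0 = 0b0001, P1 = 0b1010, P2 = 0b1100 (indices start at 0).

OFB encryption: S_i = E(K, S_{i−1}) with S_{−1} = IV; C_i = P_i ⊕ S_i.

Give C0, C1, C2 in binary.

C0: S = E(K, 0b1010) = 0b1001; 0b0001 ⊕ 0b1001 = 0b1000.
C1: S = E(K, 0b1001) = 0b1111; 0b1010 ⊕ 0b1111 = 0b0101.
C2: S = E(K, 0b1111) = 0b0011; 0b1100 ⊕ 0b0011 = 0b1111.

C0 = 0b1000, C1 = 0b0101, C2 = 0b1111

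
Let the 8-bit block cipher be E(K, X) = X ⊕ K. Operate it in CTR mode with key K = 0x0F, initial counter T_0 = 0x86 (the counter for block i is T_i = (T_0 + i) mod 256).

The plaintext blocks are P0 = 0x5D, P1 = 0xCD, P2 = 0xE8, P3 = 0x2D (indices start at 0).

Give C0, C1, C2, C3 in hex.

C0 = 0xD4, C1 = 0x45, C2 = 0x6F, C3 = 0xAB

CTR encryption: S_i = E(K, T_i) where T_i is the counter for block i; C_i = P_i ⊕ S_i.
C0: T = 0x86, S = E(K, T) = 0x89; 0x5D ⊕ 0x89 = 0xD4.
C1: T = 0x87, S = E(K, T) = 0x88; 0xCD ⊕ 0x88 = 0x45.
C2: T = 0x88, S = E(K, T) = 0x87; 0xE8 ⊕ 0x87 = 0x6F.
C3: T = 0x89, S = E(K, T) = 0x86; 0x2D ⊕ 0x86 = 0xAB.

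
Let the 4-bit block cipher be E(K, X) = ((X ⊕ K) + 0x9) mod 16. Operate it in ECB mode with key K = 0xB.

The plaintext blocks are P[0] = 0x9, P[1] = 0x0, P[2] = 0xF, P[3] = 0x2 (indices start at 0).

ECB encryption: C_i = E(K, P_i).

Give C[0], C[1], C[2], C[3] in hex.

C[0]: E(K, 0x9) = 0xB.
C[1]: E(K, 0x0) = 0x4.
C[2]: E(K, 0xF) = 0xD.
C[3]: E(K, 0x2) = 0x2.

C[0] = 0xB, C[1] = 0x4, C[2] = 0xD, C[3] = 0x2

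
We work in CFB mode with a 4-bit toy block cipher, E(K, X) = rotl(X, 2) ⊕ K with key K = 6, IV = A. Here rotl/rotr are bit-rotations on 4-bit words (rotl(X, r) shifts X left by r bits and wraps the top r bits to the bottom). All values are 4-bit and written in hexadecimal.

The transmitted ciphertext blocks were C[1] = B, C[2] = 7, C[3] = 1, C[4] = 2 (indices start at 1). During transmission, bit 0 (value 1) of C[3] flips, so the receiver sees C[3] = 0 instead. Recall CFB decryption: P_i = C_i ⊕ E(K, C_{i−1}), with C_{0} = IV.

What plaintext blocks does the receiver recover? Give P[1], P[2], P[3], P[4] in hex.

Only C[3] changed, to 0. In CFB, a change in C_i flips the same bit in P_i and garbles P_{i+1}. Decrypting the received ciphertext:
P[1]: E(K, A) = C; B ⊕ C = 7.
P[2]: E(K, B) = 8; 7 ⊕ 8 = F.
P[3]: E(K, 7) = B; 0 ⊕ B = B.
P[4]: E(K, 0) = 6; 2 ⊕ 6 = 4.
Blocks that differ from the original plaintext: P[3], P[4].

P[1] = 7, P[2] = F, P[3] = B, P[4] = 4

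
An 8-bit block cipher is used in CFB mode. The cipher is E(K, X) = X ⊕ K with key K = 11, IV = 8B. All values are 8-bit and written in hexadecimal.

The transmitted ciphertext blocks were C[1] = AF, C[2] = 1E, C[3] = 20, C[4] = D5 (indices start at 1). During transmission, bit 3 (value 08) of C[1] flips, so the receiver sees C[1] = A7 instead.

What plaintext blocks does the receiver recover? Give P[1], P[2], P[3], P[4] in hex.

CFB decryption: P_i = C_i ⊕ E(K, C_{i−1}), with C_{0} = IV.
Only C[1] changed, to A7. In CFB, a change in C_i flips the same bit in P_i and garbles P_{i+1}. Decrypting the received ciphertext:
P[1]: E(K, 8B) = 9A; A7 ⊕ 9A = 3D.
P[2]: E(K, A7) = B6; 1E ⊕ B6 = A8.
P[3]: E(K, 1E) = 0F; 20 ⊕ 0F = 2F.
P[4]: E(K, 20) = 31; D5 ⊕ 31 = E4.
Blocks that differ from the original plaintext: P[1], P[2].

P[1] = 3D, P[2] = A8, P[3] = 2F, P[4] = E4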